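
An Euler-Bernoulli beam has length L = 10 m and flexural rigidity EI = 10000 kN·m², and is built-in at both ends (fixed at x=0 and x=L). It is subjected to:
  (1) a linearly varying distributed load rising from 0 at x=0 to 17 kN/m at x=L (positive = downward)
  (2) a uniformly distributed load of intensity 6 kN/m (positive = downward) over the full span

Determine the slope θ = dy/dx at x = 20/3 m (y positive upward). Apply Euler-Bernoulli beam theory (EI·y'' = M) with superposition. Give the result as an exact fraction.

θ(20/3) = 209/24300 rad

Load 1 — triangular load w₀=17 kN/m (0→w₀ over full span):
  θ_1 = -w₀(2x(L-x)(L-2x)(x+2L)+x²(L-x)²)/(120LEI) = -17·(2·(20/3)·(10-(20/3))·(10-2·(20/3))·((20/3)+2·10)+(20/3)²·(10-(20/3))²)/(120·10·10000) = 119/24300 rad
Load 2 — uniform load w=6 kN/m over full span:
  θ_2 = -wx(L-x)(L-2x)/(12EI) = -6·(20/3)·(10-(20/3))·(10-2·(20/3))/(12·10000) = 1/270 rad
Superposition: θ = Σ θ_i = 209/24300 rad ≈ 0.008601 rad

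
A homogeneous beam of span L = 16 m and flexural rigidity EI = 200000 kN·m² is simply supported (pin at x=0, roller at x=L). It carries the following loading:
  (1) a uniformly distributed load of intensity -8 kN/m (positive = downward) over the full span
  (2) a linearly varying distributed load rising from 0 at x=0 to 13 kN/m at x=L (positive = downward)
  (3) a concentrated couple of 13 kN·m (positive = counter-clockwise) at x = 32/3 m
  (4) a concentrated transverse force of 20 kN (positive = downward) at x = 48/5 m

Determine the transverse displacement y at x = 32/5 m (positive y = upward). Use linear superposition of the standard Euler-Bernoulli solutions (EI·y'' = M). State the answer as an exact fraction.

y(32/5) = -617944/439453125 m

Load 1 — uniform load w=-8 kN/m over full span:
  y_1 = -wx(L³-2Lx²+x³)/(24EI) = -(-8)·(32/5)·(16³-2·16·(32/5)²+(32/5)³)/(24·200000) = 63488/1953125 m
Load 2 — triangular load w₀=13 kN/m (0→w₀ over full span):
  y_2 = -w₀x(7L⁴-10L²x²+3x⁴)/(360LEI) = -13·(32/5)·(7·16⁴-10·16²·(32/5)²+3·(32/5)⁴)/(360·16·200000) = -3797248/146484375 m
Load 3 — applied couple M₀=13 kN·m at a=32/3 m (b=L-a=16/3):
  y_3 = (M₀x³/(6L)+C₁x)/EI  [x≤a] with C₁=M₀(3b²-L²)/(6L)=-208/9 = (13·(32/5)³/(6·16)+(-208/9)·(32/5))/200000 = -1976/3515625 m
Load 4 — point force P=20 kN at a=48/5 m (b=L-a=32/5):
  y_4 = -Pbx(L²-b²-x²)/(6LEI)  [x≤a] = -20·(32/5)·(32/5)·(16²-(32/5)²-(32/5)²)/(6·16·200000) = -8704/1171875 m
Superposition: y = Σ y_i = -617944/439453125 m ≈ -0.001406 m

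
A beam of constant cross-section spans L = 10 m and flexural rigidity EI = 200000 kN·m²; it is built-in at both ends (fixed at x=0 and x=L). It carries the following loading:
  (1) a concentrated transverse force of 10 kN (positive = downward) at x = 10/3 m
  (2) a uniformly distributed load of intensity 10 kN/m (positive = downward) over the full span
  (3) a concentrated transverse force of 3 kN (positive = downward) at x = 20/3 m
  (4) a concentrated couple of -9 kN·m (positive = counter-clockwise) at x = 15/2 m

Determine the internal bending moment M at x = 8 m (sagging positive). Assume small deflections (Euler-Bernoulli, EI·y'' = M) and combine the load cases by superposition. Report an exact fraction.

M(8) = -1327/720 kN·m

Load 1 — point force P=10 kN at a=10/3 m (b=L-a=20/3):
  M_1 = Pa²(a+3b)(L-x)/L³ - Pa²b/L²  [x>a] = 10·(10/3)²·((10/3)+3·(20/3))·(10-8)/10³ - 10·(10/3)²·(20/3)/10² = -20/9 kN·m
Load 2 — uniform load w=10 kN/m over full span:
  M_2 = wLx/2 - wL²/12 - wx²/2 = 10·10·8/2 - 10·10²/12 - 10·8²/2 = -10/3 kN·m
Load 3 — point force P=3 kN at a=20/3 m (b=L-a=10/3):
  M_3 = Pa²(a+3b)(L-x)/L³ - Pa²b/L²  [x>a] = 3·(20/3)²·((20/3)+3·(10/3))·(10-8)/10³ - 3·(20/3)²·(10/3)/10² = 0 kN·m
Load 4 — applied couple M₀=-9 kN·m at a=15/2 m (b=L-a=5/2):
  M_4 = R_Ax - M_A - M₀  [x>a] with R_A=-81/80, M_A=-45/16 = (-81/80)·8 - (-45/16) - (-9) = 297/80 kN·m
Superposition: M = Σ M_i = -1327/720 kN·m ≈ -1.843056 kN·m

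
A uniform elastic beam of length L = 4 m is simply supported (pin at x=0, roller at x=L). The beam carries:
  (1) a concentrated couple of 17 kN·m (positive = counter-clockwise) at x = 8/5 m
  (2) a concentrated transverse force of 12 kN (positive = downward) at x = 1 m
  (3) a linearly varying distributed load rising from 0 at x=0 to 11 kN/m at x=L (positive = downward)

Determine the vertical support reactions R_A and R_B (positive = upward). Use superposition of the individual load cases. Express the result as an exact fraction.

R_A = 247/12 kN, R_B = 161/12 kN

Load 1 — applied couple M₀=17 kN·m at a=8/5 m (b=L-a=12/5):
  R_A = M₀/L = 17/4 kN
  R_B = -M₀/L = -17/4 kN
Load 2 — point force P=12 kN at a=1 m (b=L-a=3):
  R_A = Pb/L = 12·3/4 = 9 kN
  R_B = Pa/L = 12·1/4 = 3 kN
Load 3 — triangular load w₀=11 kN/m (0→w₀ over full span):
  R_A = w₀L/6 = 11·4/6 = 22/3 kN
  R_B = w₀L/3 = 11·4/3 = 44/3 kN
Superposition: R_A = 247/12 kN, R_B = 161/12 kN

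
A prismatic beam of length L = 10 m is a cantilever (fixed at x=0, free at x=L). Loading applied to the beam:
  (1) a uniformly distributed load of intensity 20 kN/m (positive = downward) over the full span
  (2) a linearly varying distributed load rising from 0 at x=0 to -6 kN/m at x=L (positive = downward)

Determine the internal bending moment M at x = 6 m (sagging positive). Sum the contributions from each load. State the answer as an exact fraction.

M(6) = -592/5 kN·m

Load 1 — uniform load w=20 kN/m over full span:
  M_1 = -w(L-x)²/2 = -20·(10-6)²/2 = -160 kN·m
Load 2 — triangular load w₀=-6 kN/m (0→w₀ over full span):
  M_2 = w₀Lx/2 - w₀L²/3 - w₀x³/(6L) = (-6)·10·6/2 - (-6)·10²/3 - (-6)·6³/(6·10) = 208/5 kN·m
Superposition: M = Σ M_i = -592/5 kN·m ≈ -118.400000 kN·m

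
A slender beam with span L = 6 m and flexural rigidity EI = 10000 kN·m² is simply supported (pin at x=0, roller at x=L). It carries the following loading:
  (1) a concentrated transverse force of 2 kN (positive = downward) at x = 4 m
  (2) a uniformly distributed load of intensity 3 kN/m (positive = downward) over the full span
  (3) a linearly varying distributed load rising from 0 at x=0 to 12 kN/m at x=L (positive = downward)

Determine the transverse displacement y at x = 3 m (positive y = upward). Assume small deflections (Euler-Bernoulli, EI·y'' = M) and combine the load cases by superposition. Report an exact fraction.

y(3) = -3829/240000 m

Load 1 — point force P=2 kN at a=4 m (b=L-a=2):
  y_1 = -Pbx(L²-b²-x²)/(6LEI)  [x≤a] = -2·2·3·(6²-2²-3²)/(6·6·10000) = -23/30000 m
Load 2 — uniform load w=3 kN/m over full span:
  y_2 = -wx(L³-2Lx²+x³)/(24EI) = -3·3·(6³-2·6·3²+3³)/(24·10000) = -81/16000 m
Load 3 — triangular load w₀=12 kN/m (0→w₀ over full span):
  y_3 = -w₀x(7L⁴-10L²x²+3x⁴)/(360LEI) = -12·3·(7·6⁴-10·6²·3²+3·3⁴)/(360·6·10000) = -81/8000 m
Superposition: y = Σ y_i = -3829/240000 m ≈ -0.015954 m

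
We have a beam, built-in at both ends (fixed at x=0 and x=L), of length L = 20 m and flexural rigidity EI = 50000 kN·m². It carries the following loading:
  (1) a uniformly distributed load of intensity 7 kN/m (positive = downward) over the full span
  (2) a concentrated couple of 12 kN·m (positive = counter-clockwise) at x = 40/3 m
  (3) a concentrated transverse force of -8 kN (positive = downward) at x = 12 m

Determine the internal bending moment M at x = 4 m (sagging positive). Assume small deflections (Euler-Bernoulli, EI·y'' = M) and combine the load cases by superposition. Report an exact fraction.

M(4) = -2264/375 kN·m

Load 1 — uniform load w=7 kN/m over full span:
  M_1 = wLx/2 - wL²/12 - wx²/2 = 7·20·4/2 - 7·20²/12 - 7·4²/2 = -28/3 kN·m
Load 2 — applied couple M₀=12 kN·m at a=40/3 m (b=L-a=20/3):
  M_2 = R_Ax - M_A  [x≤a] with R_A=4/5, M_A=4 = (4/5)·4 - 4 = -4/5 kN·m
Load 3 — point force P=-8 kN at a=12 m (b=L-a=8):
  M_3 = Pb²(3a+b)x/L³ - Pab²/L²  [x≤a] = (-8)·8²·(3·12+8)·4/20³ - (-8)·12·8²/20² = 512/125 kN·m
Superposition: M = Σ M_i = -2264/375 kN·m ≈ -6.037333 kN·m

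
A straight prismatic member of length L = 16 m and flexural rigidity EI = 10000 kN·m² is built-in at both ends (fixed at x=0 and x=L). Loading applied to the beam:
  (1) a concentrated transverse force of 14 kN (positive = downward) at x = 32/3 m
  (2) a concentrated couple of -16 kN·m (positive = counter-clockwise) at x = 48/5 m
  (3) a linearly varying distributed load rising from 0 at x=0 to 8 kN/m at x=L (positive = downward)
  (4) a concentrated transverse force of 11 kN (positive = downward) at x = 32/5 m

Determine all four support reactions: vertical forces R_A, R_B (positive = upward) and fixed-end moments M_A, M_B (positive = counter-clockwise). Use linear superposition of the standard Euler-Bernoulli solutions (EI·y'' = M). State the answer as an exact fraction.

Load 1 — point force P=14 kN at a=32/3 m (b=L-a=16/3):
  R_A = Pb²(3a+b)/L³ = 14·(16/3)²·(3·(32/3)+(16/3))/16³ = 98/27 kN
  M_A = Pab²/L² = 14·(32/3)·(16/3)²/16² = 448/27 kN·m
  R_B = Pa²(a+3b)/L³ = 14·(32/3)²·((32/3)+3·(16/3))/16³ = 280/27 kN
  M_B = -Pa²b/L² = -14·(32/3)²·(16/3)/16² = -896/27 kN·m
Load 2 — applied couple M₀=-16 kN·m at a=48/5 m (b=L-a=32/5):
  R_A = 6M₀ab/L³ = 6·(-16)·(48/5)·(32/5)/16³ = -36/25 kN
  M_A = M₀b(2a-b)/L² = (-16)·(32/5)·(2·(48/5)-(32/5))/16² = -128/25 kN·m
  R_B = -6M₀ab/L³ = -6·(-16)·(48/5)·(32/5)/16³ = 36/25 kN
  M_B = M₀a(2b-a)/L² = (-16)·(48/5)·(2·(32/5)-(48/5))/16² = -48/25 kN·m
Load 3 — triangular load w₀=8 kN/m (0→w₀ over full span):
  R_A = 3w₀L/20 = 3·8·16/20 = 96/5 kN
  M_A = w₀L²/30 = 8·16²/30 = 1024/15 kN·m
  R_B = 7w₀L/20 = 7·8·16/20 = 224/5 kN
  M_B = -w₀L²/20 = -8·16²/20 = -512/5 kN·m
Load 4 — point force P=11 kN at a=32/5 m (b=L-a=48/5):
  R_A = Pb²(3a+b)/L³ = 11·(48/5)²·(3·(32/5)+(48/5))/16³ = 891/125 kN
  M_A = Pab²/L² = 11·(32/5)·(48/5)²/16² = 3168/125 kN·m
  R_B = Pa²(a+3b)/L³ = 11·(32/5)²·((32/5)+3·(48/5))/16³ = 484/125 kN
  M_B = -Pa²b/L² = -11·(32/5)²·(48/5)/16² = -2112/125 kN·m
Superposition: R_A = 96247/3375 kN, M_A = 354656/3375 kN·m, R_B = 204128/3375 kN, M_B = -521104/3375 kN·m

R_A = 96247/3375 kN, M_A = 354656/3375 kN·m, R_B = 204128/3375 kN, M_B = -521104/3375 kN·m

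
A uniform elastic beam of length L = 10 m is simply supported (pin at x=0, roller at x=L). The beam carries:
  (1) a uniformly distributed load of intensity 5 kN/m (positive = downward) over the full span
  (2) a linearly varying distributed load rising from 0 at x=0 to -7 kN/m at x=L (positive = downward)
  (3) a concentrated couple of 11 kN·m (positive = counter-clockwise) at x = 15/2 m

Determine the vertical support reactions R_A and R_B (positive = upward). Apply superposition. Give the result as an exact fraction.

R_A = 433/30 kN, R_B = 17/30 kN

Load 1 — uniform load w=5 kN/m over full span:
  R_A = wL/2 = 5·10/2 = 25 kN
  R_B = wL/2 = 5·10/2 = 25 kN
Load 2 — triangular load w₀=-7 kN/m (0→w₀ over full span):
  R_A = w₀L/6 = (-7)·10/6 = -35/3 kN
  R_B = w₀L/3 = (-7)·10/3 = -70/3 kN
Load 3 — applied couple M₀=11 kN·m at a=15/2 m (b=L-a=5/2):
  R_A = M₀/L = 11/10 kN
  R_B = -M₀/L = -11/10 kN
Superposition: R_A = 433/30 kN, R_B = 17/30 kN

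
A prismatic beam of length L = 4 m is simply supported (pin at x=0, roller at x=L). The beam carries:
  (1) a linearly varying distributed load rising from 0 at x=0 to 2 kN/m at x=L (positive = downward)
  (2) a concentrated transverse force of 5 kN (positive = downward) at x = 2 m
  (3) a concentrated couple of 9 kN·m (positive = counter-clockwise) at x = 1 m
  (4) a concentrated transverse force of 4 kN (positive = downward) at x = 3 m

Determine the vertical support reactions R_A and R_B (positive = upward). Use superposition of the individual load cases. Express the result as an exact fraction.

Load 1 — triangular load w₀=2 kN/m (0→w₀ over full span):
  R_A = w₀L/6 = 2·4/6 = 4/3 kN
  R_B = w₀L/3 = 2·4/3 = 8/3 kN
Load 2 — point force P=5 kN at a=2 m (b=L-a=2):
  R_A = Pb/L = 5·2/4 = 5/2 kN
  R_B = Pa/L = 5·2/4 = 5/2 kN
Load 3 — applied couple M₀=9 kN·m at a=1 m (b=L-a=3):
  R_A = M₀/L = 9/4 kN
  R_B = -M₀/L = -9/4 kN
Load 4 — point force P=4 kN at a=3 m (b=L-a=1):
  R_A = Pb/L = 4·1/4 = 1 kN
  R_B = Pa/L = 4·3/4 = 3 kN
Superposition: R_A = 85/12 kN, R_B = 71/12 kN

R_A = 85/12 kN, R_B = 71/12 kN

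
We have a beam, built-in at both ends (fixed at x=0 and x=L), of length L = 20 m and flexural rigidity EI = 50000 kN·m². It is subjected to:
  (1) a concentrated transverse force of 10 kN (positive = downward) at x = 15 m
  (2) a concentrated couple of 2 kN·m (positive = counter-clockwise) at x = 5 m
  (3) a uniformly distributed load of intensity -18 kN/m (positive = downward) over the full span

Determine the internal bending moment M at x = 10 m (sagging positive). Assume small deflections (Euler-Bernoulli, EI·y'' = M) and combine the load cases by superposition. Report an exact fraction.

M(10) = -1177/4 kN·m

Load 1 — point force P=10 kN at a=15 m (b=L-a=5):
  M_1 = Pb²(3a+b)x/L³ - Pab²/L²  [x≤a] = 10·5²·(3·15+5)·10/20³ - 10·15·5²/20² = 25/4 kN·m
Load 2 — applied couple M₀=2 kN·m at a=5 m (b=L-a=15):
  M_2 = R_Ax - M_A - M₀  [x>a] with R_A=9/80, M_A=-3/8 = (9/80)·10 - (-3/8) - 2 = -1/2 kN·m
Load 3 — uniform load w=-18 kN/m over full span:
  M_3 = wLx/2 - wL²/12 - wx²/2 = (-18)·20·10/2 - (-18)·20²/12 - (-18)·10²/2 = -300 kN·m
Superposition: M = Σ M_i = -1177/4 kN·m ≈ -294.250000 kN·m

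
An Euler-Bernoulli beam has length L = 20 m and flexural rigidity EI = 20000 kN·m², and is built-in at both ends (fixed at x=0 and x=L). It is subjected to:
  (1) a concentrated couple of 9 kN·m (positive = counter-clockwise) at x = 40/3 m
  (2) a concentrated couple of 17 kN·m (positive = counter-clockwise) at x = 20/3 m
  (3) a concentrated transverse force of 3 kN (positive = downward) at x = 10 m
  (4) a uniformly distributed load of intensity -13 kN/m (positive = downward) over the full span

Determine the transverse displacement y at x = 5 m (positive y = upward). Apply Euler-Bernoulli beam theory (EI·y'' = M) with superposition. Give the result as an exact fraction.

Load 1 — applied couple M₀=9 kN·m at a=40/3 m (b=L-a=20/3):
  y_1 = (R_Ax³/6 - M_Ax²/2)/EI  [x≤a] with R_A=3/5, M_A=3 = ((3/5)·5³/6 - 3·5²/2)/20000 = -1/800 m
Load 2 — applied couple M₀=17 kN·m at a=20/3 m (b=L-a=40/3):
  y_2 = (R_Ax³/6 - M_Ax²/2)/EI  [x≤a] with R_A=17/15, M_A=0 = ((17/15)·5³/6 - 0·5²/2)/20000 = 17/14400 m
Load 3 — point force P=3 kN at a=10 m (b=L-a=10):
  y_3 = -Pb²x²(3aL-(3a+b)x)/(6L³EI)  [x≤a] = -3·10²·5²·(3·10·20-(3·10+10)·5)/(6·20³·20000) = -1/320 m
Load 4 — uniform load w=-13 kN/m over full span:
  y_4 = -wx²(L-x)²/(24EI) = -(-13)·5²·(20-5)²/(24·20000) = 39/256 m
Superposition: y = Σ y_i = 8591/57600 m ≈ 0.149149 m

y(5) = 8591/57600 m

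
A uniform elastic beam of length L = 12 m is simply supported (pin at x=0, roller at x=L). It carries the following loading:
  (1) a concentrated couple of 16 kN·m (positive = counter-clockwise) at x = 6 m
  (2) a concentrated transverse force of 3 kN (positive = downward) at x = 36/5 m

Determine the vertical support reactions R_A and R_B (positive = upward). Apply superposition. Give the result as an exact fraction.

Load 1 — applied couple M₀=16 kN·m at a=6 m (b=L-a=6):
  R_A = M₀/L = 16/12 = 4/3 kN
  R_B = -M₀/L = -16/12 = -4/3 kN
Load 2 — point force P=3 kN at a=36/5 m (b=L-a=24/5):
  R_A = Pb/L = 3·(24/5)/12 = 6/5 kN
  R_B = Pa/L = 3·(36/5)/12 = 9/5 kN
Superposition: R_A = 38/15 kN, R_B = 7/15 kN

R_A = 38/15 kN, R_B = 7/15 kN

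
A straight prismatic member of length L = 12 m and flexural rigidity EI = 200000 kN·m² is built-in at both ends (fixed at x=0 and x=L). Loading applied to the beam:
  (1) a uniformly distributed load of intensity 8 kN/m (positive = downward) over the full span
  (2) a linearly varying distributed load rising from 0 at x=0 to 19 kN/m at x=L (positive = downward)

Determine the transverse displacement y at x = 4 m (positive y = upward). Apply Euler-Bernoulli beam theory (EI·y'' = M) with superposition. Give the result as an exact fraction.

y(4) = -506/140625 m

Load 1 — uniform load w=8 kN/m over full span:
  y_1 = -wx²(L-x)²/(24EI) = -8·4²·(12-4)²/(24·200000) = -16/9375 m
Load 2 — triangular load w₀=19 kN/m (0→w₀ over full span):
  y_2 = -w₀x²(L-x)²(x+2L)/(120LEI) = -19·4²·(12-4)²·(4+2·12)/(120·12·200000) = -266/140625 m
Superposition: y = Σ y_i = -506/140625 m ≈ -0.003598 m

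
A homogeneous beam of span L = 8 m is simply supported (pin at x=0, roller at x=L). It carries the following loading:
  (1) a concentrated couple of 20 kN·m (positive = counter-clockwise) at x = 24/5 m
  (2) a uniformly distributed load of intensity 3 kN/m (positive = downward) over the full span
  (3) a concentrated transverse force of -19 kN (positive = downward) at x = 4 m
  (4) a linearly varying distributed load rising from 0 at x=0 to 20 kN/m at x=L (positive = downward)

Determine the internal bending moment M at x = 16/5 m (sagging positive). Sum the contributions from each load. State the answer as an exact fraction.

M(16/5) = 1808/25 kN·m

Load 1 — applied couple M₀=20 kN·m at a=24/5 m (b=L-a=16/5):
  M_1 = M₀x/L  [x≤a] = 20·(16/5)/8 = 8 kN·m
Load 2 — uniform load w=3 kN/m over full span:
  M_2 = wx(L-x)/2 = 3·(16/5)·(8-(16/5))/2 = 576/25 kN·m
Load 3 — point force P=-19 kN at a=4 m (b=L-a=4):
  M_3 = Pbx/L  [x≤a] = (-19)·4·(16/5)/8 = -152/5 kN·m
Load 4 — triangular load w₀=20 kN/m (0→w₀ over full span):
  M_4 = w₀Lx/6 - w₀x³/(6L) = 20·8·(16/5)/6 - 20·(16/5)³/(6·8) = 1792/25 kN·m
Superposition: M = Σ M_i = 1808/25 kN·m ≈ 72.320000 kN·m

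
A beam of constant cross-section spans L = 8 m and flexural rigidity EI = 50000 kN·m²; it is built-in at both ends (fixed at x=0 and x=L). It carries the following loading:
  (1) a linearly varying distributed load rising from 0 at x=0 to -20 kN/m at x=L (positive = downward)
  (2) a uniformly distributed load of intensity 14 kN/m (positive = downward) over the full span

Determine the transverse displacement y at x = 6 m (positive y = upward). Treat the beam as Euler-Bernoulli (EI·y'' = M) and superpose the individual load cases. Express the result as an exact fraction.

Load 1 — triangular load w₀=-20 kN/m (0→w₀ over full span):
  y_1 = -w₀x²(L-x)²(x+2L)/(120LEI) = -(-20)·6²·(8-6)²·(6+2·8)/(120·8·50000) = 33/25000 m
Load 2 — uniform load w=14 kN/m over full span:
  y_2 = -wx²(L-x)²/(24EI) = -14·6²·(8-6)²/(24·50000) = -21/12500 m
Superposition: y = Σ y_i = -9/25000 m ≈ -0.000360 m

y(6) = -9/25000 m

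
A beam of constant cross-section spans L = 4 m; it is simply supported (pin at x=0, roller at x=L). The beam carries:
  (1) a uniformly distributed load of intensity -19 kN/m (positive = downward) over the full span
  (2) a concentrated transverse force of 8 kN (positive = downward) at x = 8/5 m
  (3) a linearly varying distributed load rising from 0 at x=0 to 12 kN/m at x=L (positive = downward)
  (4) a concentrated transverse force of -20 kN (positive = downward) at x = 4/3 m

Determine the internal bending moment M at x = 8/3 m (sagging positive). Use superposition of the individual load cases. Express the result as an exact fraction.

Load 1 — uniform load w=-19 kN/m over full span:
  M_1 = wx(L-x)/2 = (-19)·(8/3)·(4-(8/3))/2 = -304/9 kN·m
Load 2 — point force P=8 kN at a=8/5 m (b=L-a=12/5):
  M_2 = Pa(L-x)/L  [x>a] = 8·(8/5)·(4-(8/3))/4 = 64/15 kN·m
Load 3 — triangular load w₀=12 kN/m (0→w₀ over full span):
  M_3 = w₀Lx/6 - w₀x³/(6L) = 12·4·(8/3)/6 - 12·(8/3)³/(6·4) = 320/27 kN·m
Load 4 — point force P=-20 kN at a=4/3 m (b=L-a=8/3):
  M_4 = Pa(L-x)/L  [x>a] = (-20)·(4/3)·(4-(8/3))/4 = -80/9 kN·m
Superposition: M = Σ M_i = -3584/135 kN·m ≈ -26.548148 kN·m

M(8/3) = -3584/135 kN·m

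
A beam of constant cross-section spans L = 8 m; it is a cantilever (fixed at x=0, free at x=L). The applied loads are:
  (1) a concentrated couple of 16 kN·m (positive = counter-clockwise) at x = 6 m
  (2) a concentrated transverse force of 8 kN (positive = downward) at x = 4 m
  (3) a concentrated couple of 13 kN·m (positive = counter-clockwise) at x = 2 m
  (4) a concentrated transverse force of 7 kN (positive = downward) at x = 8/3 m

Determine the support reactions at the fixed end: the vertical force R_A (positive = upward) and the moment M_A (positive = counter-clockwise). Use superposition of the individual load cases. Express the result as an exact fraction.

R_A = 15 kN, M_A = 65/3 kN·m

Load 1 — applied couple M₀=16 kN·m at a=6 m (b=L-a=2):
  R_A = 0 kN
  M_A = -M₀ = -16 kN·m
Load 2 — point force P=8 kN at a=4 m (b=L-a=4):
  R_A = P = 8 kN
  M_A = Pa = 8·4 = 32 kN·m
Load 3 — applied couple M₀=13 kN·m at a=2 m (b=L-a=6):
  R_A = 0 kN
  M_A = -M₀ = -13 kN·m
Load 4 — point force P=7 kN at a=8/3 m (b=L-a=16/3):
  R_A = P = 7 kN
  M_A = Pa = 7·(8/3) = 56/3 kN·m
Superposition: R_A = 15 kN, M_A = 65/3 kN·m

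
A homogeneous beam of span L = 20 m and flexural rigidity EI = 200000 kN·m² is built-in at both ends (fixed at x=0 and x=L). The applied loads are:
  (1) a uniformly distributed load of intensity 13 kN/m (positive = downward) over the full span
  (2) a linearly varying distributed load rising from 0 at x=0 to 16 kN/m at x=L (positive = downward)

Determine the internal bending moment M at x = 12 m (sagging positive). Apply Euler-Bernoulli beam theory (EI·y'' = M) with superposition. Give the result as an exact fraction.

M(12) = 4844/15 kN·m

Load 1 — uniform load w=13 kN/m over full span:
  M_1 = wLx/2 - wL²/12 - wx²/2 = 13·20·12/2 - 13·20²/12 - 13·12²/2 = 572/3 kN·m
Load 2 — triangular load w₀=16 kN/m (0→w₀ over full span):
  M_2 = 3w₀Lx/20 - w₀L²/30 - w₀x³/(6L) = 3·16·20·12/20 - 16·20²/30 - 16·12³/(6·20) = 1984/15 kN·m
Superposition: M = Σ M_i = 4844/15 kN·m ≈ 322.933333 kN·m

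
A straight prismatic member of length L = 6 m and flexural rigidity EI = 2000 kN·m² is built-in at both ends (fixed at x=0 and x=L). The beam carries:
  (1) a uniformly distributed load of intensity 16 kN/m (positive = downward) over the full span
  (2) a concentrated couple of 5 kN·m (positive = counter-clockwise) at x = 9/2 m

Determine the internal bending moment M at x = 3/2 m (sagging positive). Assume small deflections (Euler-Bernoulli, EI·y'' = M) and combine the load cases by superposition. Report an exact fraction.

Load 1 — uniform load w=16 kN/m over full span:
  M_1 = wLx/2 - wL²/12 - wx²/2 = 16·6·(3/2)/2 - 16·6²/12 - 16·(3/2)²/2 = 6 kN·m
Load 2 — applied couple M₀=5 kN·m at a=9/2 m (b=L-a=3/2):
  M_2 = R_Ax - M_A  [x≤a] with R_A=15/16, M_A=25/16 = (15/16)·(3/2) - (25/16) = -5/32 kN·m
Superposition: M = Σ M_i = 187/32 kN·m ≈ 5.843750 kN·m

M(3/2) = 187/32 kN·m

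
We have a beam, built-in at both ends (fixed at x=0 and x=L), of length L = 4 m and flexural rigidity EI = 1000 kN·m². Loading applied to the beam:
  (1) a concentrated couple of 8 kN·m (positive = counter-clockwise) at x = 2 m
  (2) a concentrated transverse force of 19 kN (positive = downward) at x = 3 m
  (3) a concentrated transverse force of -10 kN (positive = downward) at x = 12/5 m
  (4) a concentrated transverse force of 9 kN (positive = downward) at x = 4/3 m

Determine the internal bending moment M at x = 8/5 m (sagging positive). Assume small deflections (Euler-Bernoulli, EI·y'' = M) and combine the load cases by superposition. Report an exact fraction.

Load 1 — applied couple M₀=8 kN·m at a=2 m (b=L-a=2):
  M_1 = R_Ax - M_A  [x≤a] with R_A=3, M_A=2 = 3·(8/5) - 2 = 14/5 kN·m
Load 2 — point force P=19 kN at a=3 m (b=L-a=1):
  M_2 = Pb²(3a+b)x/L³ - Pab²/L²  [x≤a] = 19·1²·(3·3+1)·(8/5)/4³ - 19·3·1²/4² = 19/16 kN·m
Load 3 — point force P=-10 kN at a=12/5 m (b=L-a=8/5):
  M_3 = Pb²(3a+b)x/L³ - Pab²/L²  [x≤a] = (-10)·(8/5)²·(3·(12/5)+(8/5))·(8/5)/4³ - (-10)·(12/5)·(8/5)²/4² = -224/125 kN·m
Load 4 — point force P=9 kN at a=4/3 m (b=L-a=8/3):
  M_4 = Pa²(a+3b)(L-x)/L³ - Pa²b/L²  [x>a] = 9·(4/3)²·((4/3)+3·(8/3))·(4-(8/5))/4³ - 9·(4/3)²·(8/3)/4² = 44/15 kN·m
Superposition: M = Σ M_i = 30773/6000 kN·m ≈ 5.128833 kN·m

M(8/5) = 30773/6000 kN·m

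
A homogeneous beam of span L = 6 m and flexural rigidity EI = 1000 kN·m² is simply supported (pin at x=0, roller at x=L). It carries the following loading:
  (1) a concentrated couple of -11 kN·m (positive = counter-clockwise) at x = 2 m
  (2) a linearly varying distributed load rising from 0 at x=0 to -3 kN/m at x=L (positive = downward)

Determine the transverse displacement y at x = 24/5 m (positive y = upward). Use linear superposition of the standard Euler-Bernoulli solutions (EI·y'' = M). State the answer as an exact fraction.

y(24/5) = 58819/7812500 m

Load 1 — applied couple M₀=-11 kN·m at a=2 m (b=L-a=4):
  y_1 = (M₀x³/(6L)-M₀(x-a)²/2+C₁x)/EI  [x>a] with C₁=M₀(3b²-L²)/(6L)=-11/3 = ((-11)·(24/5)³/(6·6)-(-11)·((24/5)-2)²/2+(-11/3)·(24/5))/1000 = -517/62500 m
Load 2 — triangular load w₀=-3 kN/m (0→w₀ over full span):
  y_2 = -w₀x(7L⁴-10L²x²+3x⁴)/(360LEI) = -(-3)·(24/5)·(7·6⁴-10·6²·(24/5)²+3·(24/5)⁴)/(360·6·1000) = 30861/1953125 m
Superposition: y = Σ y_i = 58819/7812500 m ≈ 0.007529 m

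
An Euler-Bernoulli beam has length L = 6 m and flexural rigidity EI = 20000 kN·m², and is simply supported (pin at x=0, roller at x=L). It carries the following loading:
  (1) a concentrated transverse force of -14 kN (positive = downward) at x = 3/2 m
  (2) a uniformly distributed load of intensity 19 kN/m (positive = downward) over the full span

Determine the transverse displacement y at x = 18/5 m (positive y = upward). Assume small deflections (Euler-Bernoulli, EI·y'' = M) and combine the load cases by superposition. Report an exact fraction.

Load 1 — point force P=-14 kN at a=3/2 m (b=L-a=9/2):
  y_1 = -Pa(L-x)(2Lx-a²-x²)/(6LEI)  [x>a] = -(-14)·(3/2)·(6-(18/5))·(2·6·(18/5)-(3/2)²-(18/5)²)/(6·6·20000) = 19593/10000000 m
Load 2 — uniform load w=19 kN/m over full span:
  y_2 = -wx(L³-2Lx²+x³)/(24EI) = -19·(18/5)·(6³-2·6·(18/5)²+(18/5)³)/(24·20000) = -47709/3125000 m
Superposition: y = Σ y_i = -665379/50000000 m ≈ -0.013308 m

y(18/5) = -665379/50000000 m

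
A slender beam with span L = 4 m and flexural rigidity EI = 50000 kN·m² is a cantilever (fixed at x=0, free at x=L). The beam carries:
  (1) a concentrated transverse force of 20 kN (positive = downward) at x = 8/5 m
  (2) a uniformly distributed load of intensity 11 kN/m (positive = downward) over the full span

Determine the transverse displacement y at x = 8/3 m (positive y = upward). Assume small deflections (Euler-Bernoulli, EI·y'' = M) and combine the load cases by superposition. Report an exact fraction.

Load 1 — point force P=20 kN at a=8/5 m (b=L-a=12/5):
  y_1 = -Pa²(3x-a)/(6EI)  [x>a] = -20·(8/5)²·(3·(8/3)-(8/5))/(6·50000) = -256/234375 m
Load 2 — uniform load w=11 kN/m over full span:
  y_2 = -wx²(x²-4Lx+6L²)/(24EI) = -11·(8/3)²·((8/3)²-4·4·(8/3)+6·4²)/(24·50000) = -2992/759375 m
Superposition: y = Σ y_i = -95536/18984375 m ≈ -0.005032 m

y(8/3) = -95536/18984375 m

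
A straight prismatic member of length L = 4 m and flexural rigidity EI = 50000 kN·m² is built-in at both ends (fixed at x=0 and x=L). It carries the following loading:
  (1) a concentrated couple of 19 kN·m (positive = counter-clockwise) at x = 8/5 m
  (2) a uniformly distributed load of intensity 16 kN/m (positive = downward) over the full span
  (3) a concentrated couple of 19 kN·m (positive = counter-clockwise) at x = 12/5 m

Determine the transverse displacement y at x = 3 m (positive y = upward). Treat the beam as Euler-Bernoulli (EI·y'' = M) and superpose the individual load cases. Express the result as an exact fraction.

y(3) = -41/500000 m

Load 1 — applied couple M₀=19 kN·m at a=8/5 m (b=L-a=12/5):
  y_1 = (R_Ax³/6 - M_Ax²/2 - M₀(x-a)²/2)/EI  [x>a] with R_A=171/25, M_A=57/25 = ((171/25)·3³/6 - (57/25)·3²/2 - 19·(3-(8/5))²/2)/50000 = 19/500000 m
Load 2 — uniform load w=16 kN/m over full span:
  y_2 = -wx²(L-x)²/(24EI) = -16·3²·(4-3)²/(24·50000) = -3/25000 m
Load 3 — applied couple M₀=19 kN·m at a=12/5 m (b=L-a=8/5):
  y_3 = (R_Ax³/6 - M_Ax²/2 - M₀(x-a)²/2)/EI  [x>a] with R_A=171/25, M_A=152/25 = ((171/25)·3³/6 - (152/25)·3²/2 - 19·(3-(12/5))²/2)/50000 = 0 m
Superposition: y = Σ y_i = -41/500000 m ≈ -0.000082 m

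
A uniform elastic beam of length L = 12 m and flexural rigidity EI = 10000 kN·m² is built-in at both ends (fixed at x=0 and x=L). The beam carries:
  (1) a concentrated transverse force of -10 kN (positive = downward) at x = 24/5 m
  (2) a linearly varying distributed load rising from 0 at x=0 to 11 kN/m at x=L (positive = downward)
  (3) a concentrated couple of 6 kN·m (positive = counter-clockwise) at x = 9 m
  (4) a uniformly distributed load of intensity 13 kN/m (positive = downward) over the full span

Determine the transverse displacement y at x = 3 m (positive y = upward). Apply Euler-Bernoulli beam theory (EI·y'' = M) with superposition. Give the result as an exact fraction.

Load 1 — point force P=-10 kN at a=24/5 m (b=L-a=36/5):
  y_1 = -Pb²x²(3aL-(3a+b)x)/(6L³EI)  [x≤a] = -(-10)·(36/5)²·3²·(3·(24/5)·12-(3·(24/5)+(36/5))·3)/(6·12³·10000) = 243/50000 m
Load 2 — triangular load w₀=11 kN/m (0→w₀ over full span):
  y_2 = -w₀x²(L-x)²(x+2L)/(120LEI) = -11·3²·(12-3)²·(3+2·12)/(120·12·10000) = -24057/1600000 m
Load 3 — applied couple M₀=6 kN·m at a=9 m (b=L-a=3):
  y_3 = (R_Ax³/6 - M_Ax²/2)/EI  [x≤a] with R_A=9/16, M_A=15/8 = ((9/16)·3³/6 - (15/8)·3²/2)/10000 = -189/320000 m
Load 4 — uniform load w=13 kN/m over full span:
  y_4 = -wx²(L-x)²/(24EI) = -13·3²·(12-3)²/(24·10000) = -3159/80000 m
Superposition: y = Σ y_i = -40203/800000 m ≈ -0.050254 m

y(3) = -40203/800000 m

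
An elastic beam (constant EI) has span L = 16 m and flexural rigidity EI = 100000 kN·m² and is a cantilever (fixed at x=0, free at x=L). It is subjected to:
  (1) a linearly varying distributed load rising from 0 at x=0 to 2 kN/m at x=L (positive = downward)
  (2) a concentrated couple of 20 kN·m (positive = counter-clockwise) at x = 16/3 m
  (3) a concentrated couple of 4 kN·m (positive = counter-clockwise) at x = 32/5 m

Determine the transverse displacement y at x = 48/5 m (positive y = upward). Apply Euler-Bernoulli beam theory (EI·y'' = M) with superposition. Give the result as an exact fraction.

Load 1 — triangular load w₀=2 kN/m (0→w₀ over full span):
  y_1 = (w₀Lx³/12-w₀L²x²/6-w₀x⁵/(120L))/EI = (2·16·(48/5)³/12-2·16²·(48/5)²/6-2·(48/5)⁵/(120·16))/100000 = -2729472/48828125 m
Load 2 — applied couple M₀=20 kN·m at a=16/3 m (b=L-a=32/3):
  y_2 = M₀a(2x-a)/(2EI)  [x>a] = 20·(16/3)·(2·(48/5)-(16/3))/(2·100000) = 208/28125 m
Load 3 — applied couple M₀=4 kN·m at a=32/5 m (b=L-a=48/5):
  y_3 = M₀a(2x-a)/(2EI)  [x>a] = 4·(32/5)·(2·(48/5)-(32/5))/(2·100000) = 128/78125 m
Superposition: y = Σ y_i = -20595248/439453125 m ≈ -0.046866 m

y(48/5) = -20595248/439453125 m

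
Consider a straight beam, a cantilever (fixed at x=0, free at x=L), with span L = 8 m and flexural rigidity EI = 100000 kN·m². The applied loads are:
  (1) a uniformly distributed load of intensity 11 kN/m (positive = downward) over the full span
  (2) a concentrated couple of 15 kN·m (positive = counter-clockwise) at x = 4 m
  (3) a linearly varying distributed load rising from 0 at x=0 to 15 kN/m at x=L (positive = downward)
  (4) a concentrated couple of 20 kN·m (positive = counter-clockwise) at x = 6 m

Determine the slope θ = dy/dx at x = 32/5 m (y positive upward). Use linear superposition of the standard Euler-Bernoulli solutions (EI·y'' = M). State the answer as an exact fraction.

θ(32/5) = -159509/9375000 rad

Load 1 — uniform load w=11 kN/m over full span:
  θ_1 = -wx(x²-3Lx+3L²)/(6EI) = -11·(32/5)·((32/5)²-3·8·(32/5)+3·8²)/(6·100000) = -10912/1171875 rad
Load 2 — applied couple M₀=15 kN·m at a=4 m (b=L-a=4):
  θ_2 = M₀a/EI  [x>a] = 15·4/100000 = 3/5000 rad
Load 3 — triangular load w₀=15 kN/m (0→w₀ over full span):
  θ_3 = (w₀Lx²/4-w₀L²x/3-w₀x⁴/(24L))/EI = (15·8·(32/5)²/4-15·8²·(32/5)/3-15·(32/5)⁴/(24·8))/100000 = -3712/390625 rad
Load 4 — applied couple M₀=20 kN·m at a=6 m (b=L-a=2):
  θ_4 = M₀a/EI  [x>a] = 20·6/100000 = 3/2500 rad
Superposition: θ = Σ θ_i = -159509/9375000 rad ≈ -0.017014 rad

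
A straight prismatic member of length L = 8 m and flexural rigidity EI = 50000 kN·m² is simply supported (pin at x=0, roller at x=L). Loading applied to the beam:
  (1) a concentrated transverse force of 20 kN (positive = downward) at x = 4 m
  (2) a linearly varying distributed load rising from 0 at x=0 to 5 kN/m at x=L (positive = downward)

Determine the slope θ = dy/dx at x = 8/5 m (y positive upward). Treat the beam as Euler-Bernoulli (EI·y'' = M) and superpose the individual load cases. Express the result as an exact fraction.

Load 1 — point force P=20 kN at a=4 m (b=L-a=4):
  θ_1 = -Pb(L²-b²-3x²)/(6LEI)  [x≤a] = -20·4·(8²-4²-3·(8/5)²)/(6·8·50000) = -21/15625 rad
Load 2 — triangular load w₀=5 kN/m (0→w₀ over full span):
  θ_2 = -w₀(7L⁴-30L²x²+15x⁴)/(360LEI) = -5·(7·8⁴-30·8²·(8/5)²+15·(8/5)⁴)/(360·8·50000) = -2912/3515625 rad
Superposition: θ = Σ θ_i = -7637/3515625 rad ≈ -0.002172 rad

θ(8/5) = -7637/3515625 rad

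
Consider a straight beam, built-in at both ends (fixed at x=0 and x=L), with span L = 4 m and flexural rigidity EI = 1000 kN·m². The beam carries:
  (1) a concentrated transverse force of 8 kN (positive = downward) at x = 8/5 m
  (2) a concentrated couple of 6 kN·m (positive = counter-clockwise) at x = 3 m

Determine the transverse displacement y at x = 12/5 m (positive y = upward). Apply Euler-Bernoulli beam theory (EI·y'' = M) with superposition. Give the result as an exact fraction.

Load 1 — point force P=8 kN at a=8/5 m (b=L-a=12/5):
  y_1 = -Pa²(L-x)²(3bL-(3b+a)(L-x))/(6L³EI)  [x>a] = -8·(8/5)²·(4-(12/5))²·(3·(12/5)·4-(3·(12/5)+(8/5))·(4-(12/5)))/(6·4³·1000) = -11776/5859375 m
Load 2 — applied couple M₀=6 kN·m at a=3 m (b=L-a=1):
  y_2 = (R_Ax³/6 - M_Ax²/2)/EI  [x≤a] with R_A=27/16, M_A=15/8 = ((27/16)·(12/5)³/6 - (15/8)·(12/5)²/2)/1000 = -189/125000 m
Superposition: y = Σ y_i = -165083/46875000 m ≈ -0.003522 m

y(12/5) = -165083/46875000 m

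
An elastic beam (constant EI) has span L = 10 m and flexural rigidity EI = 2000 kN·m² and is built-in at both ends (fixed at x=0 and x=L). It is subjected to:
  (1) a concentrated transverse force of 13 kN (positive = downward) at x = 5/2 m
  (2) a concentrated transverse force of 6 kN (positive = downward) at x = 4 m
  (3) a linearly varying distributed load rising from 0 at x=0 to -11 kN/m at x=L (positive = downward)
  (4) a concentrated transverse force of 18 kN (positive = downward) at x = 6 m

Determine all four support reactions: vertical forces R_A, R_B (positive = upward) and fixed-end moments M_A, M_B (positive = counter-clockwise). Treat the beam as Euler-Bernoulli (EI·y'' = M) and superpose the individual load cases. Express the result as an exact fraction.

R_A = 18771/4000 kN, M_A = 18083/2400 kN·m, R_B = -90771/4000 kN, M_B = 13781/800 kN·m

Load 1 — point force P=13 kN at a=5/2 m (b=L-a=15/2):
  R_A = Pb²(3a+b)/L³ = 13·(15/2)²·(3·(5/2)+(15/2))/10³ = 351/32 kN
  M_A = Pab²/L² = 13·(5/2)·(15/2)²/10² = 585/32 kN·m
  R_B = Pa²(a+3b)/L³ = 13·(5/2)²·((5/2)+3·(15/2))/10³ = 65/32 kN
  M_B = -Pa²b/L² = -13·(5/2)²·(15/2)/10² = -195/32 kN·m
Load 2 — point force P=6 kN at a=4 m (b=L-a=6):
  R_A = Pb²(3a+b)/L³ = 6·6²·(3·4+6)/10³ = 486/125 kN
  M_A = Pab²/L² = 6·4·6²/10² = 216/25 kN·m
  R_B = Pa²(a+3b)/L³ = 6·4²·(4+3·6)/10³ = 264/125 kN
  M_B = -Pa²b/L² = -6·4²·6/10² = -144/25 kN·m
Load 3 — triangular load w₀=-11 kN/m (0→w₀ over full span):
  R_A = 3w₀L/20 = 3·(-11)·10/20 = -33/2 kN
  M_A = w₀L²/30 = (-11)·10²/30 = -110/3 kN·m
  R_B = 7w₀L/20 = 7·(-11)·10/20 = -77/2 kN
  M_B = -w₀L²/20 = -(-11)·10²/20 = 55 kN·m
Load 4 — point force P=18 kN at a=6 m (b=L-a=4):
  R_A = Pb²(3a+b)/L³ = 18·4²·(3·6+4)/10³ = 792/125 kN
  M_A = Pab²/L² = 18·6·4²/10² = 432/25 kN·m
  R_B = Pa²(a+3b)/L³ = 18·6²·(6+3·4)/10³ = 1458/125 kN
  M_B = -Pa²b/L² = -18·6²·4/10² = -648/25 kN·m
Superposition: R_A = 18771/4000 kN, M_A = 18083/2400 kN·m, R_B = -90771/4000 kN, M_B = 13781/800 kN·m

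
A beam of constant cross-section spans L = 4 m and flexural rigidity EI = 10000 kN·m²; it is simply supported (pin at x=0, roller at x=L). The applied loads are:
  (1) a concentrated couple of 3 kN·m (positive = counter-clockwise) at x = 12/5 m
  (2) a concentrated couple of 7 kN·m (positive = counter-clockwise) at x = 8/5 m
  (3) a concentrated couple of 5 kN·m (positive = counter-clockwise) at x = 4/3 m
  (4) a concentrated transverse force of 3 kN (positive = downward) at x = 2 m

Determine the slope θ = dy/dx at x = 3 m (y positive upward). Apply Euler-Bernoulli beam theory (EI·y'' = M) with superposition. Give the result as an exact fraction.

θ(3) = -131/3600000 rad

Load 1 — applied couple M₀=3 kN·m at a=12/5 m (b=L-a=8/5):
  θ_1 = (M₀x²/(2L)-M₀(x-a)+C₁)/EI  [x>a] with C₁=M₀(3b²-L²)/(6L)=-26/25 = (3·3²/(2·4)-3·(3-(12/5))+(-26/25))/10000 = 107/2000000 rad
Load 2 — applied couple M₀=7 kN·m at a=8/5 m (b=L-a=12/5):
  θ_2 = (M₀x²/(2L)-M₀(x-a)+C₁)/EI  [x>a] with C₁=M₀(3b²-L²)/(6L)=28/75 = (7·3²/(2·4)-7·(3-(8/5))+(28/75))/10000 = -931/6000000 rad
Load 3 — applied couple M₀=5 kN·m at a=4/3 m (b=L-a=8/3):
  θ_3 = (M₀x²/(2L)-M₀(x-a)+C₁)/EI  [x>a] with C₁=M₀(3b²-L²)/(6L)=10/9 = (5·3²/(2·4)-5·(3-(4/3))+(10/9))/10000 = -23/144000 rad
Load 4 — point force P=3 kN at a=2 m (b=L-a=2):
  θ_4 = -Pa(2L²-6Lx+3x²+a²)/(6LEI)  [x>a] = -3·2·(2·4²-6·4·3+3·3²+2²)/(6·4·10000) = 9/40000 rad
Superposition: θ = Σ θ_i = -131/3600000 rad ≈ -0.000036 rad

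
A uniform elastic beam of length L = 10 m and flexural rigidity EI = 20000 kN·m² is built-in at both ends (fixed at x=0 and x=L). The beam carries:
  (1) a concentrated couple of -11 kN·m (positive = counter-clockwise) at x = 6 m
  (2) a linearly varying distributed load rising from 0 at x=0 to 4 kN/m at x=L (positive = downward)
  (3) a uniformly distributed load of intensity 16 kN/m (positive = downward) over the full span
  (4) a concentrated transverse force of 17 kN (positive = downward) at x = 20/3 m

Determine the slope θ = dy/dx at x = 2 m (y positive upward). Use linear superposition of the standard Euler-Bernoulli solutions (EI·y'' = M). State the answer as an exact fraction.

θ(2) = -262291/33750000 rad

Load 1 — applied couple M₀=-11 kN·m at a=6 m (b=L-a=4):
  θ_1 = (R_Ax²/2 - M_Ax)/EI  [x≤a] with R_A=-198/125, M_A=-88/25 = ((-198/125)·2²/2 - (-88/25)·2)/20000 = 121/625000 rad
Load 2 — triangular load w₀=4 kN/m (0→w₀ over full span):
  θ_2 = -w₀(2x(L-x)(L-2x)(x+2L)+x²(L-x)²)/(120LEI) = -4·(2·2·(10-2)·(10-2·2)·(2+2·10)+2²·(10-2)²)/(120·10·20000) = -7/9375 rad
Load 3 — uniform load w=16 kN/m over full span:
  θ_3 = -wx(L-x)(L-2x)/(12EI) = -16·2·(10-2)·(10-2·2)/(12·20000) = -4/625 rad
Load 4 — point force P=17 kN at a=20/3 m (b=L-a=10/3):
  θ_4 = -Pb²x(2aL-(3a+b)x)/(2L³EI)  [x≤a] = -17·(10/3)²·2·(2·(20/3)·10-(3·(20/3)+(10/3))·2)/(2·10³·20000) = -221/270000 rad
Superposition: θ = Σ θ_i = -262291/33750000 rad ≈ -0.007772 rad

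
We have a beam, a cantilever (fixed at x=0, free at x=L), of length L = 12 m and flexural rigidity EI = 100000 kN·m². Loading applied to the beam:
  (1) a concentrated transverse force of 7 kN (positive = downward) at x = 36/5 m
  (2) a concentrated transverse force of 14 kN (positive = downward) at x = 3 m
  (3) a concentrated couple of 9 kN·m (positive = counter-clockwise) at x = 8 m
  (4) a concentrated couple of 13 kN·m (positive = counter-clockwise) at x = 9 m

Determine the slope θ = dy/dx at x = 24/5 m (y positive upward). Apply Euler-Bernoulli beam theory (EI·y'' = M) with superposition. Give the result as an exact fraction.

Load 1 — point force P=7 kN at a=36/5 m (b=L-a=24/5):
  θ_1 = -Px(2a-x)/(2EI)  [x≤a] = -7·(24/5)·(2·(36/5)-(24/5))/(2·100000) = -126/78125 rad
Load 2 — point force P=14 kN at a=3 m (b=L-a=9):
  θ_2 = -Pa²/(2EI)  [x>a] = -14·3²/(2·100000) = -63/100000 rad
Load 3 — applied couple M₀=9 kN·m at a=8 m (b=L-a=4):
  θ_3 = M₀x/EI  [x≤a] = 9·(24/5)/100000 = 27/62500 rad
Load 4 — applied couple M₀=13 kN·m at a=9 m (b=L-a=3):
  θ_4 = M₀x/EI  [x≤a] = 13·(24/5)/100000 = 39/62500 rad
Superposition: θ = Σ θ_i = -2967/2500000 rad ≈ -0.001187 rad

θ(24/5) = -2967/2500000 rad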